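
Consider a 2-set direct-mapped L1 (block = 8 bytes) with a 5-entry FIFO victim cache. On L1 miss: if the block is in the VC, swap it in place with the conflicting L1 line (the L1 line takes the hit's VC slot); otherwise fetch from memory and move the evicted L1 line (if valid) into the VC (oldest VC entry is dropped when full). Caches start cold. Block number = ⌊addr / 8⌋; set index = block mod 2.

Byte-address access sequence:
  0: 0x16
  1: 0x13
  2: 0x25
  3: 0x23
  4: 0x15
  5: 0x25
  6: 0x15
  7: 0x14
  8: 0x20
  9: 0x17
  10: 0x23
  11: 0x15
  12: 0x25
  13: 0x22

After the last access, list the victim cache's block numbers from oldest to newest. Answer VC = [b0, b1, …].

  [0] addr=0x16 blk=2 s=0: MISS | VC []
  [1] addr=0x13 blk=2 s=0: L1-HIT | VC []
  [2] addr=0x25 blk=4 s=0: MISS | VC [2]
  [3] addr=0x23 blk=4 s=0: L1-HIT | VC [2]
  [4] addr=0x15 blk=2 s=0: VC-HIT | VC [4]
  [5] addr=0x25 blk=4 s=0: VC-HIT | VC [2]
  [6] addr=0x15 blk=2 s=0: VC-HIT | VC [4]
  [7] addr=0x14 blk=2 s=0: L1-HIT | VC [4]
  [8] addr=0x20 blk=4 s=0: VC-HIT | VC [2]
  [9] addr=0x17 blk=2 s=0: VC-HIT | VC [4]
  [10] addr=0x23 blk=4 s=0: VC-HIT | VC [2]
  [11] addr=0x15 blk=2 s=0: VC-HIT | VC [4]
  [12] addr=0x25 blk=4 s=0: VC-HIT | VC [2]
  [13] addr=0x22 blk=4 s=0: L1-HIT | VC [2]

VC = [2]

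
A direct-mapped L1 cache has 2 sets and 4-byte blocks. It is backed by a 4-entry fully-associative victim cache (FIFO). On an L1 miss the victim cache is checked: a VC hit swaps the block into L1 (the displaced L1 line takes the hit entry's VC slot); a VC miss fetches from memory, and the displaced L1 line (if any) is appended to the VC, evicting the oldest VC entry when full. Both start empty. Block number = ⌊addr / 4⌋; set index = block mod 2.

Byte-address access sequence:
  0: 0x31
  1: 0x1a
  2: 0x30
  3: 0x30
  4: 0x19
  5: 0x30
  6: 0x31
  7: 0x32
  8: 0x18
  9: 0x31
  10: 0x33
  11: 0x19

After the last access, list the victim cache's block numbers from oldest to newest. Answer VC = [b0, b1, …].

0: 0x31 (blk 12, set 0) → MISS  vc=[]
1: 0x1a (blk 6, set 0) → MISS  vc=[12]
2: 0x30 (blk 12, set 0) → VC-HIT  vc=[6]
3: 0x30 (blk 12, set 0) → L1-HIT  vc=[6]
4: 0x19 (blk 6, set 0) → VC-HIT  vc=[12]
5: 0x30 (blk 12, set 0) → VC-HIT  vc=[6]
6: 0x31 (blk 12, set 0) → L1-HIT  vc=[6]
7: 0x32 (blk 12, set 0) → L1-HIT  vc=[6]
8: 0x18 (blk 6, set 0) → VC-HIT  vc=[12]
9: 0x31 (blk 12, set 0) → VC-HIT  vc=[6]
10: 0x33 (blk 12, set 0) → L1-HIT  vc=[6]
11: 0x19 (blk 6, set 0) → VC-HIT  vc=[12]

VC = [12]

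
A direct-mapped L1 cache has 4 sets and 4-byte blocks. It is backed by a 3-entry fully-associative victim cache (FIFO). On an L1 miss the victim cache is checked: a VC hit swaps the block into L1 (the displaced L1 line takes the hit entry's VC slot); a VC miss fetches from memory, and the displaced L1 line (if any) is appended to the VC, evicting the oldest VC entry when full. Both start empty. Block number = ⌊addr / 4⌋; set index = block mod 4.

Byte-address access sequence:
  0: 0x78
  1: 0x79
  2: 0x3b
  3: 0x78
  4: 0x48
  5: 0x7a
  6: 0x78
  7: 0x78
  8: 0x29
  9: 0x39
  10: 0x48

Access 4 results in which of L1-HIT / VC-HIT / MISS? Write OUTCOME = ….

OUTCOME = MISS

0: 0x78 (blk 30, set 2) → MISS  vc=[]
1: 0x79 (blk 30, set 2) → L1-HIT  vc=[]
2: 0x3b (blk 14, set 2) → MISS  vc=[30]
3: 0x78 (blk 30, set 2) → VC-HIT  vc=[14]
4: 0x48 (blk 18, set 2) → MISS  vc=[14, 30]
5: 0x7a (blk 30, set 2) → VC-HIT  vc=[14, 18]
6: 0x78 (blk 30, set 2) → L1-HIT  vc=[14, 18]
7: 0x78 (blk 30, set 2) → L1-HIT  vc=[14, 18]
8: 0x29 (blk 10, set 2) → MISS  vc=[14, 18, 30]
9: 0x39 (blk 14, set 2) → VC-HIT  vc=[10, 18, 30]
10: 0x48 (blk 18, set 2) → VC-HIT  vc=[10, 14, 30]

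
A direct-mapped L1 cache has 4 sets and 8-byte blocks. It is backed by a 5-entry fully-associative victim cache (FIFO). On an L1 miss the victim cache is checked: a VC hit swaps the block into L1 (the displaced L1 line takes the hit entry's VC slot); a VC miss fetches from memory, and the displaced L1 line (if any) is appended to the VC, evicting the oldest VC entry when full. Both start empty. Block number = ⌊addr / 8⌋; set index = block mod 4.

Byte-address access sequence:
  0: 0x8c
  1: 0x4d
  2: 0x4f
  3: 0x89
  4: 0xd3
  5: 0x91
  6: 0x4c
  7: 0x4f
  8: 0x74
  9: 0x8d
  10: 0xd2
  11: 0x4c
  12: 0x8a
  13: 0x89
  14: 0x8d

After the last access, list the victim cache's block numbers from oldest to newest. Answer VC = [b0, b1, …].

VC = [9, 14, 18]

  [0] addr=0x8c blk=17 s=1: MISS | VC []
  [1] addr=0x4d blk=9 s=1: MISS | VC [17]
  [2] addr=0x4f blk=9 s=1: L1-HIT | VC [17]
  [3] addr=0x89 blk=17 s=1: VC-HIT | VC [9]
  [4] addr=0xd3 blk=26 s=2: MISS | VC [9]
  [5] addr=0x91 blk=18 s=2: MISS | VC [9, 26]
  [6] addr=0x4c blk=9 s=1: VC-HIT | VC [17, 26]
  [7] addr=0x4f blk=9 s=1: L1-HIT | VC [17, 26]
  [8] addr=0x74 blk=14 s=2: MISS | VC [17, 26, 18]
  [9] addr=0x8d blk=17 s=1: VC-HIT | VC [9, 26, 18]
  [10] addr=0xd2 blk=26 s=2: VC-HIT | VC [9, 14, 18]
  [11] addr=0x4c blk=9 s=1: VC-HIT | VC [17, 14, 18]
  [12] addr=0x8a blk=17 s=1: VC-HIT | VC [9, 14, 18]
  [13] addr=0x89 blk=17 s=1: L1-HIT | VC [9, 14, 18]
  [14] addr=0x8d blk=17 s=1: L1-HIT | VC [9, 14, 18]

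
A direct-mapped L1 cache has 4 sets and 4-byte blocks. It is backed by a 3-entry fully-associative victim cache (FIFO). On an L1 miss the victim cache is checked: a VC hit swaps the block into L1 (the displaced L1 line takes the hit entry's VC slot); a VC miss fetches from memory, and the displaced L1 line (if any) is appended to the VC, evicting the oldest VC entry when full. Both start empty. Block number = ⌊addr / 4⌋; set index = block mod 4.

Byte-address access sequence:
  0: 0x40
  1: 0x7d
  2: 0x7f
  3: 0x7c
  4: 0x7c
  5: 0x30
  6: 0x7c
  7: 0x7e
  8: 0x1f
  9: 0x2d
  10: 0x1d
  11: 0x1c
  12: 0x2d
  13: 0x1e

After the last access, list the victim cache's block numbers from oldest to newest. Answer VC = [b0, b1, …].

  [0] addr=0x40 blk=16 s=0: MISS | VC []
  [1] addr=0x7d blk=31 s=3: MISS | VC []
  [2] addr=0x7f blk=31 s=3: L1-HIT | VC []
  [3] addr=0x7c blk=31 s=3: L1-HIT | VC []
  [4] addr=0x7c blk=31 s=3: L1-HIT | VC []
  [5] addr=0x30 blk=12 s=0: MISS | VC [16]
  [6] addr=0x7c blk=31 s=3: L1-HIT | VC [16]
  [7] addr=0x7e blk=31 s=3: L1-HIT | VC [16]
  [8] addr=0x1f blk=7 s=3: MISS | VC [16, 31]
  [9] addr=0x2d blk=11 s=3: MISS | VC [16, 31, 7]
  [10] addr=0x1d blk=7 s=3: VC-HIT | VC [16, 31, 11]
  [11] addr=0x1c blk=7 s=3: L1-HIT | VC [16, 31, 11]
  [12] addr=0x2d blk=11 s=3: VC-HIT | VC [16, 31, 7]
  [13] addr=0x1e blk=7 s=3: VC-HIT | VC [16, 31, 11]

VC = [16, 31, 11]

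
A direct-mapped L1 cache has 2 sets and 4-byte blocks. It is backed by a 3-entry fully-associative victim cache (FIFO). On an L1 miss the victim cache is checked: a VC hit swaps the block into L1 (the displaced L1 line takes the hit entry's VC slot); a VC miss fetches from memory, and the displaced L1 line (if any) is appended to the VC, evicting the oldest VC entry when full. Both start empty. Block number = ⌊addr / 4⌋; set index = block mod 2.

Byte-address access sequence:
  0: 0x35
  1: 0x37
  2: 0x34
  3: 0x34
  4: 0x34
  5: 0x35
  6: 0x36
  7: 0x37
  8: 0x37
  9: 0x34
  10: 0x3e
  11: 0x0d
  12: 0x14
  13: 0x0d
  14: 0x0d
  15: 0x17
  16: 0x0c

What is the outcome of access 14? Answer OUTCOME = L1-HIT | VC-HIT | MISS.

OUTCOME = L1-HIT

#0 0x35→b13/s1 MISS; vc=[]
#1 0x37→b13/s1 L1-HIT; vc=[]
#2 0x34→b13/s1 L1-HIT; vc=[]
#3 0x34→b13/s1 L1-HIT; vc=[]
#4 0x34→b13/s1 L1-HIT; vc=[]
#5 0x35→b13/s1 L1-HIT; vc=[]
#6 0x36→b13/s1 L1-HIT; vc=[]
#7 0x37→b13/s1 L1-HIT; vc=[]
#8 0x37→b13/s1 L1-HIT; vc=[]
#9 0x34→b13/s1 L1-HIT; vc=[]
#10 0x3e→b15/s1 MISS; vc=[13]
#11 0xd→b3/s1 MISS; vc=[13,15]
#12 0x14→b5/s1 MISS; vc=[13,15,3]
#13 0xd→b3/s1 VC-HIT; vc=[13,15,5]
#14 0xd→b3/s1 L1-HIT; vc=[13,15,5]
#15 0x17→b5/s1 VC-HIT; vc=[13,15,3]
#16 0xc→b3/s1 VC-HIT; vc=[13,15,5]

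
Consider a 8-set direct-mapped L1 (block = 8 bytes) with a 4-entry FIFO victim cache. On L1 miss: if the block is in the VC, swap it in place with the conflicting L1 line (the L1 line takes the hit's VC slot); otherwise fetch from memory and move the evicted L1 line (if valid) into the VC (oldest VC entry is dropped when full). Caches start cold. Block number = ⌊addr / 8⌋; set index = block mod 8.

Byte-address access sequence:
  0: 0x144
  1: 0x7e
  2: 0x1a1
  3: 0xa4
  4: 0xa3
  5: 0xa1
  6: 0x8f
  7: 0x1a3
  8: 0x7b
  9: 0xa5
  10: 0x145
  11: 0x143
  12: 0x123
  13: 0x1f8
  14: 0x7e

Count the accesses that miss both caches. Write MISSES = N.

#0 0x144→b40/s0 MISS; vc=[]
#1 0x7e→b15/s7 MISS; vc=[]
#2 0x1a1→b52/s4 MISS; vc=[]
#3 0xa4→b20/s4 MISS; vc=[52]
#4 0xa3→b20/s4 L1-HIT; vc=[52]
#5 0xa1→b20/s4 L1-HIT; vc=[52]
#6 0x8f→b17/s1 MISS; vc=[52]
#7 0x1a3→b52/s4 VC-HIT; vc=[20]
#8 0x7b→b15/s7 L1-HIT; vc=[20]
#9 0xa5→b20/s4 VC-HIT; vc=[52]
#10 0x145→b40/s0 L1-HIT; vc=[52]
#11 0x143→b40/s0 L1-HIT; vc=[52]
#12 0x123→b36/s4 MISS; vc=[52,20]
#13 0x1f8→b63/s7 MISS; vc=[52,20,15]
#14 0x7e→b15/s7 VC-HIT; vc=[52,20,63]

MISSES = 7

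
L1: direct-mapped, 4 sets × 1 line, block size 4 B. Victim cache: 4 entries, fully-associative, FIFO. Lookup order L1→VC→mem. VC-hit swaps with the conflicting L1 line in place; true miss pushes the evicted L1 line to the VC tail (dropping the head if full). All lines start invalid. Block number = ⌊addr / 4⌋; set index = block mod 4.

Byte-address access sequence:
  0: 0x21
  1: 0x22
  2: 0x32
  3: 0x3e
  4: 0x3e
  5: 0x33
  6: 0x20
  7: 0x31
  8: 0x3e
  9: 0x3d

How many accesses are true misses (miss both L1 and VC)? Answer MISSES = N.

0: 0x21 (blk 8, set 0) → MISS  vc=[]
1: 0x22 (blk 8, set 0) → L1-HIT  vc=[]
2: 0x32 (blk 12, set 0) → MISS  vc=[8]
3: 0x3e (blk 15, set 3) → MISS  vc=[8]
4: 0x3e (blk 15, set 3) → L1-HIT  vc=[8]
5: 0x33 (blk 12, set 0) → L1-HIT  vc=[8]
6: 0x20 (blk 8, set 0) → VC-HIT  vc=[12]
7: 0x31 (blk 12, set 0) → VC-HIT  vc=[8]
8: 0x3e (blk 15, set 3) → L1-HIT  vc=[8]
9: 0x3d (blk 15, set 3) → L1-HIT  vc=[8]

MISSES = 3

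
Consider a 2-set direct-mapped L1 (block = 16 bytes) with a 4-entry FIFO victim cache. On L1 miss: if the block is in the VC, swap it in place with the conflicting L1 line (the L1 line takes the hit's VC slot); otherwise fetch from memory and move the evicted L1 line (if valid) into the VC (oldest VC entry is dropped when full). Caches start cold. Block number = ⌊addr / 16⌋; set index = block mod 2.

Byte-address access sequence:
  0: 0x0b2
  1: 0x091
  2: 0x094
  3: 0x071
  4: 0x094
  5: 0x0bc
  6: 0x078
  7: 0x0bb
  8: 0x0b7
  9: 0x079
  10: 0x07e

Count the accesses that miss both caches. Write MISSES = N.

  [0] addr=0xb2 blk=11 s=1: MISS | VC []
  [1] addr=0x91 blk=9 s=1: MISS | VC [11]
  [2] addr=0x94 blk=9 s=1: L1-HIT | VC [11]
  [3] addr=0x71 blk=7 s=1: MISS | VC [11, 9]
  [4] addr=0x94 blk=9 s=1: VC-HIT | VC [11, 7]
  [5] addr=0xbc blk=11 s=1: VC-HIT | VC [9, 7]
  [6] addr=0x78 blk=7 s=1: VC-HIT | VC [9, 11]
  [7] addr=0xbb blk=11 s=1: VC-HIT | VC [9, 7]
  [8] addr=0xb7 blk=11 s=1: L1-HIT | VC [9, 7]
  [9] addr=0x79 blk=7 s=1: VC-HIT | VC [9, 11]
  [10] addr=0x7e blk=7 s=1: L1-HIT | VC [9, 11]

MISSES = 3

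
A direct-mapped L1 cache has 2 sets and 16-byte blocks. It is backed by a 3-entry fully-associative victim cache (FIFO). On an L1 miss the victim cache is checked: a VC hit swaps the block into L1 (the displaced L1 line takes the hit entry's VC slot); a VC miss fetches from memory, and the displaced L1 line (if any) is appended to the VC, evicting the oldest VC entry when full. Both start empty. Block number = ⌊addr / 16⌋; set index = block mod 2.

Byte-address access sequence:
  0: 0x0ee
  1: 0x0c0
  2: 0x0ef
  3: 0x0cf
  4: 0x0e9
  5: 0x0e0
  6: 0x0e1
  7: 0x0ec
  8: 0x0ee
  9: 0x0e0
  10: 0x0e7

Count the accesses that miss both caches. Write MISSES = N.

MISSES = 2

#0 0xee→b14/s0 MISS; vc=[]
#1 0xc0→b12/s0 MISS; vc=[14]
#2 0xef→b14/s0 VC-HIT; vc=[12]
#3 0xcf→b12/s0 VC-HIT; vc=[14]
#4 0xe9→b14/s0 VC-HIT; vc=[12]
#5 0xe0→b14/s0 L1-HIT; vc=[12]
#6 0xe1→b14/s0 L1-HIT; vc=[12]
#7 0xec→b14/s0 L1-HIT; vc=[12]
#8 0xee→b14/s0 L1-HIT; vc=[12]
#9 0xe0→b14/s0 L1-HIT; vc=[12]
#10 0xe7→b14/s0 L1-HIT; vc=[12]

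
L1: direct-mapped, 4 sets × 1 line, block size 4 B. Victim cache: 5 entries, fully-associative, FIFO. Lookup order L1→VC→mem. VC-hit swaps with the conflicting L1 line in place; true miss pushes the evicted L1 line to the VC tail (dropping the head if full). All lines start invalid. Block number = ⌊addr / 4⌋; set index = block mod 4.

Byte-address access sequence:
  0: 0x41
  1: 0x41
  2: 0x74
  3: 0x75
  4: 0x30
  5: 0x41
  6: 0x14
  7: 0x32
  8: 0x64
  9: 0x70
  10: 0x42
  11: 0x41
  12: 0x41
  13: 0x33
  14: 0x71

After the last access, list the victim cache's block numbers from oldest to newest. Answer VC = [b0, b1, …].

#0 0x41→b16/s0 MISS; vc=[]
#1 0x41→b16/s0 L1-HIT; vc=[]
#2 0x74→b29/s1 MISS; vc=[]
#3 0x75→b29/s1 L1-HIT; vc=[]
#4 0x30→b12/s0 MISS; vc=[16]
#5 0x41→b16/s0 VC-HIT; vc=[12]
#6 0x14→b5/s1 MISS; vc=[12,29]
#7 0x32→b12/s0 VC-HIT; vc=[16,29]
#8 0x64→b25/s1 MISS; vc=[16,29,5]
#9 0x70→b28/s0 MISS; vc=[16,29,5,12]
#10 0x42→b16/s0 VC-HIT; vc=[28,29,5,12]
#11 0x41→b16/s0 L1-HIT; vc=[28,29,5,12]
#12 0x41→b16/s0 L1-HIT; vc=[28,29,5,12]
#13 0x33→b12/s0 VC-HIT; vc=[28,29,5,16]
#14 0x71→b28/s0 VC-HIT; vc=[12,29,5,16]

VC = [12, 29, 5, 16]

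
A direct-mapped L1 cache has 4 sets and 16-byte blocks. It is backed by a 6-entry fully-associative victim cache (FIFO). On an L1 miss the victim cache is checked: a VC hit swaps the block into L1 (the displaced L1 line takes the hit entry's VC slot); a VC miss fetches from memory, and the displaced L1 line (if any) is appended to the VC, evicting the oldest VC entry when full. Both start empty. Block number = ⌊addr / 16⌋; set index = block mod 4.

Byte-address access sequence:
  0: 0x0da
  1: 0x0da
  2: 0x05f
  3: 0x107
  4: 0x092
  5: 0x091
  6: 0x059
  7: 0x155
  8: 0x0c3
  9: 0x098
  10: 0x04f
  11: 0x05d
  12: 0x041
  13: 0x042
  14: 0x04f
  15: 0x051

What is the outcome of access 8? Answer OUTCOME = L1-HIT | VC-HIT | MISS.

0: 0xda (blk 13, set 1) → MISS  vc=[]
1: 0xda (blk 13, set 1) → L1-HIT  vc=[]
2: 0x5f (blk 5, set 1) → MISS  vc=[13]
3: 0x107 (blk 16, set 0) → MISS  vc=[13]
4: 0x92 (blk 9, set 1) → MISS  vc=[13, 5]
5: 0x91 (blk 9, set 1) → L1-HIT  vc=[13, 5]
6: 0x59 (blk 5, set 1) → VC-HIT  vc=[13, 9]
7: 0x155 (blk 21, set 1) → MISS  vc=[13, 9, 5]
8: 0xc3 (blk 12, set 0) → MISS  vc=[13, 9, 5, 16]
9: 0x98 (blk 9, set 1) → VC-HIT  vc=[13, 21, 5, 16]
10: 0x4f (blk 4, set 0) → MISS  vc=[13, 21, 5, 16, 12]
11: 0x5d (blk 5, set 1) → VC-HIT  vc=[13, 21, 9, 16, 12]
12: 0x41 (blk 4, set 0) → L1-HIT  vc=[13, 21, 9, 16, 12]
13: 0x42 (blk 4, set 0) → L1-HIT  vc=[13, 21, 9, 16, 12]
14: 0x4f (blk 4, set 0) → L1-HIT  vc=[13, 21, 9, 16, 12]
15: 0x51 (blk 5, set 1) → L1-HIT  vc=[13, 21, 9, 16, 12]

OUTCOME = MISS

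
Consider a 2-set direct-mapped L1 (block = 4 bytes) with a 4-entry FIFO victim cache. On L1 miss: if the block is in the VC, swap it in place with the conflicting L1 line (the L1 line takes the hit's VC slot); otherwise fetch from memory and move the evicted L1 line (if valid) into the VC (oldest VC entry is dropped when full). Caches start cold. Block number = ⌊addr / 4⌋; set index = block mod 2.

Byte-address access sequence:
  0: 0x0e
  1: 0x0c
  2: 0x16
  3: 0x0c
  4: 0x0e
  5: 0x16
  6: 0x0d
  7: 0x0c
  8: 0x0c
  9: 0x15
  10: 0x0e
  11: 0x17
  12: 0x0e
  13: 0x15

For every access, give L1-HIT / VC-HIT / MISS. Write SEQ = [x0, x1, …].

  [0] addr=0xe blk=3 s=1: MISS | VC []
  [1] addr=0xc blk=3 s=1: L1-HIT | VC []
  [2] addr=0x16 blk=5 s=1: MISS | VC [3]
  [3] addr=0xc blk=3 s=1: VC-HIT | VC [5]
  [4] addr=0xe blk=3 s=1: L1-HIT | VC [5]
  [5] addr=0x16 blk=5 s=1: VC-HIT | VC [3]
  [6] addr=0xd blk=3 s=1: VC-HIT | VC [5]
  [7] addr=0xc blk=3 s=1: L1-HIT | VC [5]
  [8] addr=0xc blk=3 s=1: L1-HIT | VC [5]
  [9] addr=0x15 blk=5 s=1: VC-HIT | VC [3]
  [10] addr=0xe blk=3 s=1: VC-HIT | VC [5]
  [11] addr=0x17 blk=5 s=1: VC-HIT | VC [3]
  [12] addr=0xe blk=3 s=1: VC-HIT | VC [5]
  [13] addr=0x15 blk=5 s=1: VC-HIT | VC [3]

SEQ = [MISS, L1-HIT, MISS, VC-HIT, L1-HIT, VC-HIT, VC-HIT, L1-HIT, L1-HIT, VC-HIT, VC-HIT, VC-HIT, VC-HIT, VC-HIT]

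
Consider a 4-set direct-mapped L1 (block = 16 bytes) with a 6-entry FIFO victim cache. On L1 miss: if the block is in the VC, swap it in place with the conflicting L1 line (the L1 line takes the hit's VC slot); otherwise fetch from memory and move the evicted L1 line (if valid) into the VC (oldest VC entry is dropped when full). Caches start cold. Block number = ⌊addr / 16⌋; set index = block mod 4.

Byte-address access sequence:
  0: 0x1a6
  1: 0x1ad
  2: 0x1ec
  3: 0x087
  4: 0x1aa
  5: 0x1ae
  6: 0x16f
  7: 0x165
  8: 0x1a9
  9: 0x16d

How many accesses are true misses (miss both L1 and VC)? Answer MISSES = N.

0: 0x1a6 (blk 26, set 2) → MISS  vc=[]
1: 0x1ad (blk 26, set 2) → L1-HIT  vc=[]
2: 0x1ec (blk 30, set 2) → MISS  vc=[26]
3: 0x87 (blk 8, set 0) → MISS  vc=[26]
4: 0x1aa (blk 26, set 2) → VC-HIT  vc=[30]
5: 0x1ae (blk 26, set 2) → L1-HIT  vc=[30]
6: 0x16f (blk 22, set 2) → MISS  vc=[30, 26]
7: 0x165 (blk 22, set 2) → L1-HIT  vc=[30, 26]
8: 0x1a9 (blk 26, set 2) → VC-HIT  vc=[30, 22]
9: 0x16d (blk 22, set 2) → VC-HIT  vc=[30, 26]

MISSES = 4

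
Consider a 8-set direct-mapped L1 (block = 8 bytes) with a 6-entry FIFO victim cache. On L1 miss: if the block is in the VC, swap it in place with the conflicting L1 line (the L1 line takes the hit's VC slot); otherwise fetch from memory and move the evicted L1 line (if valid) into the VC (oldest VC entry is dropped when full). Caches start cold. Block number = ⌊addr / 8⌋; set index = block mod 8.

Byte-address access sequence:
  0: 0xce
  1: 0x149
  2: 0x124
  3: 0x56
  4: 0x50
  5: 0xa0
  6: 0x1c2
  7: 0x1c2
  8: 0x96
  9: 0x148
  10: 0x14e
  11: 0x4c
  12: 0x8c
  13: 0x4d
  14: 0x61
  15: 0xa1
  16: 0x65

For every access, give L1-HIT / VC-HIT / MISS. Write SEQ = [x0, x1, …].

SEQ = [MISS, MISS, MISS, MISS, L1-HIT, MISS, MISS, L1-HIT, MISS, L1-HIT, L1-HIT, MISS, MISS, VC-HIT, MISS, VC-HIT, VC-HIT]

#0 0xce→b25/s1 MISS; vc=[]
#1 0x149→b41/s1 MISS; vc=[25]
#2 0x124→b36/s4 MISS; vc=[25]
#3 0x56→b10/s2 MISS; vc=[25]
#4 0x50→b10/s2 L1-HIT; vc=[25]
#5 0xa0→b20/s4 MISS; vc=[25,36]
#6 0x1c2→b56/s0 MISS; vc=[25,36]
#7 0x1c2→b56/s0 L1-HIT; vc=[25,36]
#8 0x96→b18/s2 MISS; vc=[25,36,10]
#9 0x148→b41/s1 L1-HIT; vc=[25,36,10]
#10 0x14e→b41/s1 L1-HIT; vc=[25,36,10]
#11 0x4c→b9/s1 MISS; vc=[25,36,10,41]
#12 0x8c→b17/s1 MISS; vc=[25,36,10,41,9]
#13 0x4d→b9/s1 VC-HIT; vc=[25,36,10,41,17]
#14 0x61→b12/s4 MISS; vc=[25,36,10,41,17,20]
#15 0xa1→b20/s4 VC-HIT; vc=[25,36,10,41,17,12]
#16 0x65→b12/s4 VC-HIT; vc=[25,36,10,41,17,20]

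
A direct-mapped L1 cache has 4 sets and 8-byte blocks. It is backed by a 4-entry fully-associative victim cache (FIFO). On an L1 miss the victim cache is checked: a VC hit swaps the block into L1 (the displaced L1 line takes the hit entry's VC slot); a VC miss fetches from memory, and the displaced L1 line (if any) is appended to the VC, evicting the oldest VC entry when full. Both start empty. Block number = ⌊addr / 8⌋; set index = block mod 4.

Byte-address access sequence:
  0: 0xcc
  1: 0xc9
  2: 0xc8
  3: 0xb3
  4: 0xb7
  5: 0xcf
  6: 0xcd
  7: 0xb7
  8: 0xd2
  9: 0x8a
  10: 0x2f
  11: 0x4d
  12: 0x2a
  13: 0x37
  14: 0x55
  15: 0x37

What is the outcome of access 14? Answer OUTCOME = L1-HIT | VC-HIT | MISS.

#0 0xcc→b25/s1 MISS; vc=[]
#1 0xc9→b25/s1 L1-HIT; vc=[]
#2 0xc8→b25/s1 L1-HIT; vc=[]
#3 0xb3→b22/s2 MISS; vc=[]
#4 0xb7→b22/s2 L1-HIT; vc=[]
#5 0xcf→b25/s1 L1-HIT; vc=[]
#6 0xcd→b25/s1 L1-HIT; vc=[]
#7 0xb7→b22/s2 L1-HIT; vc=[]
#8 0xd2→b26/s2 MISS; vc=[22]
#9 0x8a→b17/s1 MISS; vc=[22,25]
#10 0x2f→b5/s1 MISS; vc=[22,25,17]
#11 0x4d→b9/s1 MISS; vc=[22,25,17,5]
#12 0x2a→b5/s1 VC-HIT; vc=[22,25,17,9]
#13 0x37→b6/s2 MISS; vc=[25,17,9,26]
#14 0x55→b10/s2 MISS; vc=[17,9,26,6]
#15 0x37→b6/s2 VC-HIT; vc=[17,9,26,10]

OUTCOME = MISS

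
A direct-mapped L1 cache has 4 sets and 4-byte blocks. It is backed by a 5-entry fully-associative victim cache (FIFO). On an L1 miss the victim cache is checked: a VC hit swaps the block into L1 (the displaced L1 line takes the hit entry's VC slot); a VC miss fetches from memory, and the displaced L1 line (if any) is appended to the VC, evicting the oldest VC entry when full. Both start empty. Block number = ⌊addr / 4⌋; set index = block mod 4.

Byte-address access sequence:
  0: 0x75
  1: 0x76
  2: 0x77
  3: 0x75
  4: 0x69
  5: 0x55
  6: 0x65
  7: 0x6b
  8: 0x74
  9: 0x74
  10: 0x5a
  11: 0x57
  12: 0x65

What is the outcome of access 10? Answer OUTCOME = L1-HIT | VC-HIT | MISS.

OUTCOME = MISS

  [0] addr=0x75 blk=29 s=1: MISS | VC []
  [1] addr=0x76 blk=29 s=1: L1-HIT | VC []
  [2] addr=0x77 blk=29 s=1: L1-HIT | VC []
  [3] addr=0x75 blk=29 s=1: L1-HIT | VC []
  [4] addr=0x69 blk=26 s=2: MISS | VC []
  [5] addr=0x55 blk=21 s=1: MISS | VC [29]
  [6] addr=0x65 blk=25 s=1: MISS | VC [29, 21]
  [7] addr=0x6b blk=26 s=2: L1-HIT | VC [29, 21]
  [8] addr=0x74 blk=29 s=1: VC-HIT | VC [25, 21]
  [9] addr=0x74 blk=29 s=1: L1-HIT | VC [25, 21]
  [10] addr=0x5a blk=22 s=2: MISS | VC [25, 21, 26]
  [11] addr=0x57 blk=21 s=1: VC-HIT | VC [25, 29, 26]
  [12] addr=0x65 blk=25 s=1: VC-HIT | VC [21, 29, 26]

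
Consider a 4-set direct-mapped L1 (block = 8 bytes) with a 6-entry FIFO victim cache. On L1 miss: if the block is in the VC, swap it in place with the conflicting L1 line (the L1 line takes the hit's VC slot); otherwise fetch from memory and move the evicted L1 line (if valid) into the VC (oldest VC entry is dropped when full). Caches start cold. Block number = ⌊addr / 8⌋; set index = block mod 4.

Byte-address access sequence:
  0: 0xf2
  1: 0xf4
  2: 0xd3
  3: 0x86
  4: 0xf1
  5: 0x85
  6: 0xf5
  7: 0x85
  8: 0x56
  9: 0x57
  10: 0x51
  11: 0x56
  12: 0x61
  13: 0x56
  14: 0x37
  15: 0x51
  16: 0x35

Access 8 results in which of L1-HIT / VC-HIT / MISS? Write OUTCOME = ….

OUTCOME = MISS

  [0] addr=0xf2 blk=30 s=2: MISS | VC []
  [1] addr=0xf4 blk=30 s=2: L1-HIT | VC []
  [2] addr=0xd3 blk=26 s=2: MISS | VC [30]
  [3] addr=0x86 blk=16 s=0: MISS | VC [30]
  [4] addr=0xf1 blk=30 s=2: VC-HIT | VC [26]
  [5] addr=0x85 blk=16 s=0: L1-HIT | VC [26]
  [6] addr=0xf5 blk=30 s=2: L1-HIT | VC [26]
  [7] addr=0x85 blk=16 s=0: L1-HIT | VC [26]
  [8] addr=0x56 blk=10 s=2: MISS | VC [26, 30]
  [9] addr=0x57 blk=10 s=2: L1-HIT | VC [26, 30]
  [10] addr=0x51 blk=10 s=2: L1-HIT | VC [26, 30]
  [11] addr=0x56 blk=10 s=2: L1-HIT | VC [26, 30]
  [12] addr=0x61 blk=12 s=0: MISS | VC [26, 30, 16]
  [13] addr=0x56 blk=10 s=2: L1-HIT | VC [26, 30, 16]
  [14] addr=0x37 blk=6 s=2: MISS | VC [26, 30, 16, 10]
  [15] addr=0x51 blk=10 s=2: VC-HIT | VC [26, 30, 16, 6]
  [16] addr=0x35 blk=6 s=2: VC-HIT | VC [26, 30, 16, 10]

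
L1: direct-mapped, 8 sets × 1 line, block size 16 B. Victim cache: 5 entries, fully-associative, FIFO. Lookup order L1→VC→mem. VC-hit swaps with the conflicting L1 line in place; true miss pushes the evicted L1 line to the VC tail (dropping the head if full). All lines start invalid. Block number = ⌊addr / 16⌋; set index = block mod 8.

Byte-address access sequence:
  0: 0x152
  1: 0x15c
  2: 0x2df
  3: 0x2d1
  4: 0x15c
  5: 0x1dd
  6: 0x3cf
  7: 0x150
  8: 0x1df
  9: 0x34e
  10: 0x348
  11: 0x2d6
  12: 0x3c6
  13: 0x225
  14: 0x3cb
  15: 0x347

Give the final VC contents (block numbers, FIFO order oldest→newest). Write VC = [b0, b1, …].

0: 0x152 (blk 21, set 5) → MISS  vc=[]
1: 0x15c (blk 21, set 5) → L1-HIT  vc=[]
2: 0x2df (blk 45, set 5) → MISS  vc=[21]
3: 0x2d1 (blk 45, set 5) → L1-HIT  vc=[21]
4: 0x15c (blk 21, set 5) → VC-HIT  vc=[45]
5: 0x1dd (blk 29, set 5) → MISS  vc=[45, 21]
6: 0x3cf (blk 60, set 4) → MISS  vc=[45, 21]
7: 0x150 (blk 21, set 5) → VC-HIT  vc=[45, 29]
8: 0x1df (blk 29, set 5) → VC-HIT  vc=[45, 21]
9: 0x34e (blk 52, set 4) → MISS  vc=[45, 21, 60]
10: 0x348 (blk 52, set 4) → L1-HIT  vc=[45, 21, 60]
11: 0x2d6 (blk 45, set 5) → VC-HIT  vc=[29, 21, 60]
12: 0x3c6 (blk 60, set 4) → VC-HIT  vc=[29, 21, 52]
13: 0x225 (blk 34, set 2) → MISS  vc=[29, 21, 52]
14: 0x3cb (blk 60, set 4) → L1-HIT  vc=[29, 21, 52]
15: 0x347 (blk 52, set 4) → VC-HIT  vc=[29, 21, 60]

VC = [29, 21, 60]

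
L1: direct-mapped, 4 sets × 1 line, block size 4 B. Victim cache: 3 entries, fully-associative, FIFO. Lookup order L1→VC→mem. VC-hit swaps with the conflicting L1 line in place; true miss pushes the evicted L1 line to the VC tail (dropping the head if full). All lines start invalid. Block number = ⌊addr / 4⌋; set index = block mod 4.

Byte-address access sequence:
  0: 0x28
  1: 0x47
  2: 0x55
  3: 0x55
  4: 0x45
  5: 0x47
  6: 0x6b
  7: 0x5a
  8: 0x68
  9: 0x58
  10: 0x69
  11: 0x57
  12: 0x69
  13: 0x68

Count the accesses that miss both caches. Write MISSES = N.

#0 0x28→b10/s2 MISS; vc=[]
#1 0x47→b17/s1 MISS; vc=[]
#2 0x55→b21/s1 MISS; vc=[17]
#3 0x55→b21/s1 L1-HIT; vc=[17]
#4 0x45→b17/s1 VC-HIT; vc=[21]
#5 0x47→b17/s1 L1-HIT; vc=[21]
#6 0x6b→b26/s2 MISS; vc=[21,10]
#7 0x5a→b22/s2 MISS; vc=[21,10,26]
#8 0x68→b26/s2 VC-HIT; vc=[21,10,22]
#9 0x58→b22/s2 VC-HIT; vc=[21,10,26]
#10 0x69→b26/s2 VC-HIT; vc=[21,10,22]
#11 0x57→b21/s1 VC-HIT; vc=[17,10,22]
#12 0x69→b26/s2 L1-HIT; vc=[17,10,22]
#13 0x68→b26/s2 L1-HIT; vc=[17,10,22]

MISSES = 5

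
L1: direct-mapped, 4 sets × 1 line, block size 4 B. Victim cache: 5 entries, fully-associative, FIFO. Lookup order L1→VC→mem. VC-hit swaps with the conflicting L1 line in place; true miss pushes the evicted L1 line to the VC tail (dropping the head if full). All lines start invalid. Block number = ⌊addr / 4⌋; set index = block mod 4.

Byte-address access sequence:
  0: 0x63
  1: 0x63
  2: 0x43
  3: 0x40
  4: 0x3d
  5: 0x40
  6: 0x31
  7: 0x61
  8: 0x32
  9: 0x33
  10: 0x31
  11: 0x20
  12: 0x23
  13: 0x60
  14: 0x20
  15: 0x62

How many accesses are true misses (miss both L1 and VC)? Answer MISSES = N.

  [0] addr=0x63 blk=24 s=0: MISS | VC []
  [1] addr=0x63 blk=24 s=0: L1-HIT | VC []
  [2] addr=0x43 blk=16 s=0: MISS | VC [24]
  [3] addr=0x40 blk=16 s=0: L1-HIT | VC [24]
  [4] addr=0x3d blk=15 s=3: MISS | VC [24]
  [5] addr=0x40 blk=16 s=0: L1-HIT | VC [24]
  [6] addr=0x31 blk=12 s=0: MISS | VC [24, 16]
  [7] addr=0x61 blk=24 s=0: VC-HIT | VC [12, 16]
  [8] addr=0x32 blk=12 s=0: VC-HIT | VC [24, 16]
  [9] addr=0x33 blk=12 s=0: L1-HIT | VC [24, 16]
  [10] addr=0x31 blk=12 s=0: L1-HIT | VC [24, 16]
  [11] addr=0x20 blk=8 s=0: MISS | VC [24, 16, 12]
  [12] addr=0x23 blk=8 s=0: L1-HIT | VC [24, 16, 12]
  [13] addr=0x60 blk=24 s=0: VC-HIT | VC [8, 16, 12]
  [14] addr=0x20 blk=8 s=0: VC-HIT | VC [24, 16, 12]
  [15] addr=0x62 blk=24 s=0: VC-HIT | VC [8, 16, 12]

MISSES = 5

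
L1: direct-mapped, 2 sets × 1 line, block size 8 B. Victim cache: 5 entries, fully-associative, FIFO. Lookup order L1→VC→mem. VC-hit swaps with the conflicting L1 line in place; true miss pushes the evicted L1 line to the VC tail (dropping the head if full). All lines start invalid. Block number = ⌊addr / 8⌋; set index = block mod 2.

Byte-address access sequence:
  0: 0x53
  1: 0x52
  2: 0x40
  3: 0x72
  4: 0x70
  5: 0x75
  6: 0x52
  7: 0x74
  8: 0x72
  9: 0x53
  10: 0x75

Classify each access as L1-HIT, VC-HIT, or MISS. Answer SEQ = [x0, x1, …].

SEQ = [MISS, L1-HIT, MISS, MISS, L1-HIT, L1-HIT, VC-HIT, VC-HIT, L1-HIT, VC-HIT, VC-HIT]

#0 0x53→b10/s0 MISS; vc=[]
#1 0x52→b10/s0 L1-HIT; vc=[]
#2 0x40→b8/s0 MISS; vc=[10]
#3 0x72→b14/s0 MISS; vc=[10,8]
#4 0x70→b14/s0 L1-HIT; vc=[10,8]
#5 0x75→b14/s0 L1-HIT; vc=[10,8]
#6 0x52→b10/s0 VC-HIT; vc=[14,8]
#7 0x74→b14/s0 VC-HIT; vc=[10,8]
#8 0x72→b14/s0 L1-HIT; vc=[10,8]
#9 0x53→b10/s0 VC-HIT; vc=[14,8]
#10 0x75→b14/s0 VC-HIT; vc=[10,8]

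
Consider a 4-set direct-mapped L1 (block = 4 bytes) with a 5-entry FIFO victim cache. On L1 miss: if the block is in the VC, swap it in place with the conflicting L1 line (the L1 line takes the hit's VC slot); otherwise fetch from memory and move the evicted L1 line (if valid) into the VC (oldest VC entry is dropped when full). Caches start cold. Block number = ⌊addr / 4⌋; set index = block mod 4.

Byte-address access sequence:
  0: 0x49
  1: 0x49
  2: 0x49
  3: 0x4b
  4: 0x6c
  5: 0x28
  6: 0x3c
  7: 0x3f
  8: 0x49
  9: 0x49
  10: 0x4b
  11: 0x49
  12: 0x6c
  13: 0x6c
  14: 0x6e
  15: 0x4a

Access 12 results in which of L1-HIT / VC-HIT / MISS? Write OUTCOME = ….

OUTCOME = VC-HIT

  [0] addr=0x49 blk=18 s=2: MISS | VC []
  [1] addr=0x49 blk=18 s=2: L1-HIT | VC []
  [2] addr=0x49 blk=18 s=2: L1-HIT | VC []
  [3] addr=0x4b blk=18 s=2: L1-HIT | VC []
  [4] addr=0x6c blk=27 s=3: MISS | VC []
  [5] addr=0x28 blk=10 s=2: MISS | VC [18]
  [6] addr=0x3c blk=15 s=3: MISS | VC [18, 27]
  [7] addr=0x3f blk=15 s=3: L1-HIT | VC [18, 27]
  [8] addr=0x49 blk=18 s=2: VC-HIT | VC [10, 27]
  [9] addr=0x49 blk=18 s=2: L1-HIT | VC [10, 27]
  [10] addr=0x4b blk=18 s=2: L1-HIT | VC [10, 27]
  [11] addr=0x49 blk=18 s=2: L1-HIT | VC [10, 27]
  [12] addr=0x6c blk=27 s=3: VC-HIT | VC [10, 15]
  [13] addr=0x6c blk=27 s=3: L1-HIT | VC [10, 15]
  [14] addr=0x6e blk=27 s=3: L1-HIT | VC [10, 15]
  [15] addr=0x4a blk=18 s=2: L1-HIT | VC [10, 15]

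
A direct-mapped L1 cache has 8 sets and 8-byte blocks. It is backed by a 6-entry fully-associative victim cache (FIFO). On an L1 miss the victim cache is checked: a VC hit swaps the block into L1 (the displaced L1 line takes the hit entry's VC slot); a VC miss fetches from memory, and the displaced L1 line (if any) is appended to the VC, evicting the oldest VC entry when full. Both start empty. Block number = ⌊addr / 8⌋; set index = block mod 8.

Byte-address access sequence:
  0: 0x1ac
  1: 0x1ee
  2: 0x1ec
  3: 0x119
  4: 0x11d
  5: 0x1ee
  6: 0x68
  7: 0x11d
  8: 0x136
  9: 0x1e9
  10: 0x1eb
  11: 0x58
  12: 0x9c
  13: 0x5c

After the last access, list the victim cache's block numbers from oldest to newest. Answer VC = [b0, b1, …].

VC = [53, 13, 35, 19]

  [0] addr=0x1ac blk=53 s=5: MISS | VC []
  [1] addr=0x1ee blk=61 s=5: MISS | VC [53]
  [2] addr=0x1ec blk=61 s=5: L1-HIT | VC [53]
  [3] addr=0x119 blk=35 s=3: MISS | VC [53]
  [4] addr=0x11d blk=35 s=3: L1-HIT | VC [53]
  [5] addr=0x1ee blk=61 s=5: L1-HIT | VC [53]
  [6] addr=0x68 blk=13 s=5: MISS | VC [53, 61]
  [7] addr=0x11d blk=35 s=3: L1-HIT | VC [53, 61]
  [8] addr=0x136 blk=38 s=6: MISS | VC [53, 61]
  [9] addr=0x1e9 blk=61 s=5: VC-HIT | VC [53, 13]
  [10] addr=0x1eb blk=61 s=5: L1-HIT | VC [53, 13]
  [11] addr=0x58 blk=11 s=3: MISS | VC [53, 13, 35]
  [12] addr=0x9c blk=19 s=3: MISS | VC [53, 13, 35, 11]
  [13] addr=0x5c blk=11 s=3: VC-HIT | VC [53, 13, 35, 19]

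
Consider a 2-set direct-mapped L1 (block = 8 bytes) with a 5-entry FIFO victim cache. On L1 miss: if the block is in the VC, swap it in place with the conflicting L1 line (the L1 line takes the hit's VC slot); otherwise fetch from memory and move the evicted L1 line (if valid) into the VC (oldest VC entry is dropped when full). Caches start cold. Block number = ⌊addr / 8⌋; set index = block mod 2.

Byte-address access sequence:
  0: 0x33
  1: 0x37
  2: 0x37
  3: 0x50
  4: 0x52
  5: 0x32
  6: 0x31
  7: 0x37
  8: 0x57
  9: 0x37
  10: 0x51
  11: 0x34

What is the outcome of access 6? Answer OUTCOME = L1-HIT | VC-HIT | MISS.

0: 0x33 (blk 6, set 0) → MISS  vc=[]
1: 0x37 (blk 6, set 0) → L1-HIT  vc=[]
2: 0x37 (blk 6, set 0) → L1-HIT  vc=[]
3: 0x50 (blk 10, set 0) → MISS  vc=[6]
4: 0x52 (blk 10, set 0) → L1-HIT  vc=[6]
5: 0x32 (blk 6, set 0) → VC-HIT  vc=[10]
6: 0x31 (blk 6, set 0) → L1-HIT  vc=[10]
7: 0x37 (blk 6, set 0) → L1-HIT  vc=[10]
8: 0x57 (blk 10, set 0) → VC-HIT  vc=[6]
9: 0x37 (blk 6, set 0) → VC-HIT  vc=[10]
10: 0x51 (blk 10, set 0) → VC-HIT  vc=[6]
11: 0x34 (blk 6, set 0) → VC-HIT  vc=[10]

OUTCOME = L1-HIT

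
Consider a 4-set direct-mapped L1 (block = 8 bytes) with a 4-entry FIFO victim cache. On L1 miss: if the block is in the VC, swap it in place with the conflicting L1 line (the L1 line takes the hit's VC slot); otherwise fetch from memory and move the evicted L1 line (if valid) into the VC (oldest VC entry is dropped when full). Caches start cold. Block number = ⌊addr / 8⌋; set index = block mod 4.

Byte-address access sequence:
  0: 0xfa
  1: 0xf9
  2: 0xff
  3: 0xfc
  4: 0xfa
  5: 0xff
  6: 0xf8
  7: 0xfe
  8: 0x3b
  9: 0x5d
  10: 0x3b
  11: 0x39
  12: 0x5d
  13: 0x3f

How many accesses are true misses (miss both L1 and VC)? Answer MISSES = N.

  [0] addr=0xfa blk=31 s=3: MISS | VC []
  [1] addr=0xf9 blk=31 s=3: L1-HIT | VC []
  [2] addr=0xff blk=31 s=3: L1-HIT | VC []
  [3] addr=0xfc blk=31 s=3: L1-HIT | VC []
  [4] addr=0xfa blk=31 s=3: L1-HIT | VC []
  [5] addr=0xff blk=31 s=3: L1-HIT | VC []
  [6] addr=0xf8 blk=31 s=3: L1-HIT | VC []
  [7] addr=0xfe blk=31 s=3: L1-HIT | VC []
  [8] addr=0x3b blk=7 s=3: MISS | VC [31]
  [9] addr=0x5d blk=11 s=3: MISS | VC [31, 7]
  [10] addr=0x3b blk=7 s=3: VC-HIT | VC [31, 11]
  [11] addr=0x39 blk=7 s=3: L1-HIT | VC [31, 11]
  [12] addr=0x5d blk=11 s=3: VC-HIT | VC [31, 7]
  [13] addr=0x3f blk=7 s=3: VC-HIT | VC [31, 11]

MISSES = 3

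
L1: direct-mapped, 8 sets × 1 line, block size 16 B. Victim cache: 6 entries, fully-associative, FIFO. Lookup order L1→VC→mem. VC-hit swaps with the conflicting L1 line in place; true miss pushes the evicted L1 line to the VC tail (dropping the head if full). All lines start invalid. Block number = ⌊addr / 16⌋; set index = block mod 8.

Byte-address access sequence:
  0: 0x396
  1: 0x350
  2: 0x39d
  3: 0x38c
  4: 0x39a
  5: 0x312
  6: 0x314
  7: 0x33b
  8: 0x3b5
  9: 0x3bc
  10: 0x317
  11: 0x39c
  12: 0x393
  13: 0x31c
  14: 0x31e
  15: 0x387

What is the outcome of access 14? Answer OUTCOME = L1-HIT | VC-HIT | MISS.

OUTCOME = L1-HIT

0: 0x396 (blk 57, set 1) → MISS  vc=[]
1: 0x350 (blk 53, set 5) → MISS  vc=[]
2: 0x39d (blk 57, set 1) → L1-HIT  vc=[]
3: 0x38c (blk 56, set 0) → MISS  vc=[]
4: 0x39a (blk 57, set 1) → L1-HIT  vc=[]
5: 0x312 (blk 49, set 1) → MISS  vc=[57]
6: 0x314 (blk 49, set 1) → L1-HIT  vc=[57]
7: 0x33b (blk 51, set 3) → MISS  vc=[57]
8: 0x3b5 (blk 59, set 3) → MISS  vc=[57, 51]
9: 0x3bc (blk 59, set 3) → L1-HIT  vc=[57, 51]
10: 0x317 (blk 49, set 1) → L1-HIT  vc=[57, 51]
11: 0x39c (blk 57, set 1) → VC-HIT  vc=[49, 51]
12: 0x393 (blk 57, set 1) → L1-HIT  vc=[49, 51]
13: 0x31c (blk 49, set 1) → VC-HIT  vc=[57, 51]
14: 0x31e (blk 49, set 1) → L1-HIT  vc=[57, 51]
15: 0x387 (blk 56, set 0) → L1-HIT  vc=[57, 51]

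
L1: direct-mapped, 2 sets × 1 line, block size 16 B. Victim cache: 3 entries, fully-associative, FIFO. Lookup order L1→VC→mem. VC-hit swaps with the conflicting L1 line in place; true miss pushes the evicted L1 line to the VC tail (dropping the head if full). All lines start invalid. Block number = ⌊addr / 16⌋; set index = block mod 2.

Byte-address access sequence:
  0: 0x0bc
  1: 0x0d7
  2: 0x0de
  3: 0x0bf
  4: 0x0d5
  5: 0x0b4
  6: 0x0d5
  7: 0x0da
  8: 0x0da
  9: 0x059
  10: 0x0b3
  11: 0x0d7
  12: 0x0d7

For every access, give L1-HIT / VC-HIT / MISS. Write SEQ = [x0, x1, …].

SEQ = [MISS, MISS, L1-HIT, VC-HIT, VC-HIT, VC-HIT, VC-HIT, L1-HIT, L1-HIT, MISS, VC-HIT, VC-HIT, L1-HIT]

#0 0xbc→b11/s1 MISS; vc=[]
#1 0xd7→b13/s1 MISS; vc=[11]
#2 0xde→b13/s1 L1-HIT; vc=[11]
#3 0xbf→b11/s1 VC-HIT; vc=[13]
#4 0xd5→b13/s1 VC-HIT; vc=[11]
#5 0xb4→b11/s1 VC-HIT; vc=[13]
#6 0xd5→b13/s1 VC-HIT; vc=[11]
#7 0xda→b13/s1 L1-HIT; vc=[11]
#8 0xda→b13/s1 L1-HIT; vc=[11]
#9 0x59→b5/s1 MISS; vc=[11,13]
#10 0xb3→b11/s1 VC-HIT; vc=[5,13]
#11 0xd7→b13/s1 VC-HIT; vc=[5,11]
#12 0xd7→b13/s1 L1-HIT; vc=[5,11]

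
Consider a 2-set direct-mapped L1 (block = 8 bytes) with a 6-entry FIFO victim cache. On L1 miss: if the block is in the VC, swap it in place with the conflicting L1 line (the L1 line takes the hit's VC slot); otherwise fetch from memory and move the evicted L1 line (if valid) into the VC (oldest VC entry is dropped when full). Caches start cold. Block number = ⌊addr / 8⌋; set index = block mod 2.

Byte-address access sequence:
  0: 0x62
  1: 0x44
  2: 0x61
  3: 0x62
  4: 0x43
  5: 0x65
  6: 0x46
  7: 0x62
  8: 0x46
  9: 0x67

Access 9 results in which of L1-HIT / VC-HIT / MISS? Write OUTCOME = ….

0: 0x62 (blk 12, set 0) → MISS  vc=[]
1: 0x44 (blk 8, set 0) → MISS  vc=[12]
2: 0x61 (blk 12, set 0) → VC-HIT  vc=[8]
3: 0x62 (blk 12, set 0) → L1-HIT  vc=[8]
4: 0x43 (blk 8, set 0) → VC-HIT  vc=[12]
5: 0x65 (blk 12, set 0) → VC-HIT  vc=[8]
6: 0x46 (blk 8, set 0) → VC-HIT  vc=[12]
7: 0x62 (blk 12, set 0) → VC-HIT  vc=[8]
8: 0x46 (blk 8, set 0) → VC-HIT  vc=[12]
9: 0x67 (blk 12, set 0) → VC-HIT  vc=[8]

OUTCOME = VC-HIT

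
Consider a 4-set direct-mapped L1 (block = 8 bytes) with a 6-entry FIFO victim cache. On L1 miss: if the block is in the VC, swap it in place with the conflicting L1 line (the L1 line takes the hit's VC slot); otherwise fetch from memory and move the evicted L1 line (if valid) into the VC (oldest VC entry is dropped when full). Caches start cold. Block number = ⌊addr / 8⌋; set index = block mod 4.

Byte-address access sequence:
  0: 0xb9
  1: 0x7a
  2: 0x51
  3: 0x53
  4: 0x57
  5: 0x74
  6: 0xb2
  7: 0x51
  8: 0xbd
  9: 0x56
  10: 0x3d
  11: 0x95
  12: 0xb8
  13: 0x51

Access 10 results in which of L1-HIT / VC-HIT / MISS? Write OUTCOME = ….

#0 0xb9→b23/s3 MISS; vc=[]
#1 0x7a→b15/s3 MISS; vc=[23]
#2 0x51→b10/s2 MISS; vc=[23]
#3 0x53→b10/s2 L1-HIT; vc=[23]
#4 0x57→b10/s2 L1-HIT; vc=[23]
#5 0x74→b14/s2 MISS; vc=[23,10]
#6 0xb2→b22/s2 MISS; vc=[23,10,14]
#7 0x51→b10/s2 VC-HIT; vc=[23,22,14]
#8 0xbd→b23/s3 VC-HIT; vc=[15,22,14]
#9 0x56→b10/s2 L1-HIT; vc=[15,22,14]
#10 0x3d→b7/s3 MISS; vc=[15,22,14,23]
#11 0x95→b18/s2 MISS; vc=[15,22,14,23,10]
#12 0xb8→b23/s3 VC-HIT; vc=[15,22,14,7,10]
#13 0x51→b10/s2 VC-HIT; vc=[15,22,14,7,18]

OUTCOME = MISS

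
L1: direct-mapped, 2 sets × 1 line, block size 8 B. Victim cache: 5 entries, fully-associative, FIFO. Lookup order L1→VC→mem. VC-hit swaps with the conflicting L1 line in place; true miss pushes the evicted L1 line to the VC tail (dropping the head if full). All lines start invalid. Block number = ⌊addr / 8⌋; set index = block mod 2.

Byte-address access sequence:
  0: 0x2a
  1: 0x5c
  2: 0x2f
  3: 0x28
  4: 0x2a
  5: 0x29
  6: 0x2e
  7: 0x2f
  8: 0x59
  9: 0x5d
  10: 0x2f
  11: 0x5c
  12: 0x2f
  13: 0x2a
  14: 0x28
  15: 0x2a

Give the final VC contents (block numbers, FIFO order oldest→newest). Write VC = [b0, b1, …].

  [0] addr=0x2a blk=5 s=1: MISS | VC []
  [1] addr=0x5c blk=11 s=1: MISS | VC [5]
  [2] addr=0x2f blk=5 s=1: VC-HIT | VC [11]
  [3] addr=0x28 blk=5 s=1: L1-HIT | VC [11]
  [4] addr=0x2a blk=5 s=1: L1-HIT | VC [11]
  [5] addr=0x29 blk=5 s=1: L1-HIT | VC [11]
  [6] addr=0x2e blk=5 s=1: L1-HIT | VC [11]
  [7] addr=0x2f blk=5 s=1: L1-HIT | VC [11]
  [8] addr=0x59 blk=11 s=1: VC-HIT | VC [5]
  [9] addr=0x5d blk=11 s=1: L1-HIT | VC [5]
  [10] addr=0x2f blk=5 s=1: VC-HIT | VC [11]
  [11] addr=0x5c blk=11 s=1: VC-HIT | VC [5]
  [12] addr=0x2f blk=5 s=1: VC-HIT | VC [11]
  [13] addr=0x2a blk=5 s=1: L1-HIT | VC [11]
  [14] addr=0x28 blk=5 s=1: L1-HIT | VC [11]
  [15] addr=0x2a blk=5 s=1: L1-HIT | VC [11]

VC = [11]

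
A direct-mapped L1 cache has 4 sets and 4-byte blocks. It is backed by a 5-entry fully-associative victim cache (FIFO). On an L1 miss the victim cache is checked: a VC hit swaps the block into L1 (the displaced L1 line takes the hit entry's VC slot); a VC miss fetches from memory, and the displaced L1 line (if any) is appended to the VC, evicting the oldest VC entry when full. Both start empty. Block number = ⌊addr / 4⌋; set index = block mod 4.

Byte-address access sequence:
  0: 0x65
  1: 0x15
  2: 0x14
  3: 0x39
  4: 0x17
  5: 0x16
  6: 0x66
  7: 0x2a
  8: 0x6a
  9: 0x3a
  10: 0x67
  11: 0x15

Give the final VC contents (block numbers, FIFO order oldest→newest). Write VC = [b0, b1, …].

#0 0x65→b25/s1 MISS; vc=[]
#1 0x15→b5/s1 MISS; vc=[25]
#2 0x14→b5/s1 L1-HIT; vc=[25]
#3 0x39→b14/s2 MISS; vc=[25]
#4 0x17→b5/s1 L1-HIT; vc=[25]
#5 0x16→b5/s1 L1-HIT; vc=[25]
#6 0x66→b25/s1 VC-HIT; vc=[5]
#7 0x2a→b10/s2 MISS; vc=[5,14]
#8 0x6a→b26/s2 MISS; vc=[5,14,10]
#9 0x3a→b14/s2 VC-HIT; vc=[5,26,10]
#10 0x67→b25/s1 L1-HIT; vc=[5,26,10]
#11 0x15→b5/s1 VC-HIT; vc=[25,26,10]

VC = [25, 26, 10]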